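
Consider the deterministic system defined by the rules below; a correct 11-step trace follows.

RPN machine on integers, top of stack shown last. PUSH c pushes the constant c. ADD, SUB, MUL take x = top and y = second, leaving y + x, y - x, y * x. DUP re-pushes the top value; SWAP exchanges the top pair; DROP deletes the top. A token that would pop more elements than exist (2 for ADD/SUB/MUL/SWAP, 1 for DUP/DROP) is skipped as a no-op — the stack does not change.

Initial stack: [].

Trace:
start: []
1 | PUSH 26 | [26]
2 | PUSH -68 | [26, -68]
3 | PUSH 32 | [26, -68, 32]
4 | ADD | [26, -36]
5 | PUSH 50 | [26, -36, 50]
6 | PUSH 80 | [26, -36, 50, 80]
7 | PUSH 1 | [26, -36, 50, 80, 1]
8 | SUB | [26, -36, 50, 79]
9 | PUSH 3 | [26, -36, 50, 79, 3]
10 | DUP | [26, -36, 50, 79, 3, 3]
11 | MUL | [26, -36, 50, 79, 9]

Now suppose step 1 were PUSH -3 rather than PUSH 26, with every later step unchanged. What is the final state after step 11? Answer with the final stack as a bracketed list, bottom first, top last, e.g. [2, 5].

(re-executing from step 1 with the substitution; state before step 1: [])
1 | PUSH -3 | [-3]
2 | PUSH -68 | [-3, -68]
3 | PUSH 32 | [-3, -68, 32]
4 | ADD | [-3, -36]
5 | PUSH 50 | [-3, -36, 50]
6 | PUSH 80 | [-3, -36, 50, 80]
7 | PUSH 1 | [-3, -36, 50, 80, 1]
8 | SUB | [-3, -36, 50, 79]
9 | PUSH 3 | [-3, -36, 50, 79, 3]
10 | DUP | [-3, -36, 50, 79, 3, 3]
11 | MUL | [-3, -36, 50, 79, 9]

[-3, -36, 50, 79, 9]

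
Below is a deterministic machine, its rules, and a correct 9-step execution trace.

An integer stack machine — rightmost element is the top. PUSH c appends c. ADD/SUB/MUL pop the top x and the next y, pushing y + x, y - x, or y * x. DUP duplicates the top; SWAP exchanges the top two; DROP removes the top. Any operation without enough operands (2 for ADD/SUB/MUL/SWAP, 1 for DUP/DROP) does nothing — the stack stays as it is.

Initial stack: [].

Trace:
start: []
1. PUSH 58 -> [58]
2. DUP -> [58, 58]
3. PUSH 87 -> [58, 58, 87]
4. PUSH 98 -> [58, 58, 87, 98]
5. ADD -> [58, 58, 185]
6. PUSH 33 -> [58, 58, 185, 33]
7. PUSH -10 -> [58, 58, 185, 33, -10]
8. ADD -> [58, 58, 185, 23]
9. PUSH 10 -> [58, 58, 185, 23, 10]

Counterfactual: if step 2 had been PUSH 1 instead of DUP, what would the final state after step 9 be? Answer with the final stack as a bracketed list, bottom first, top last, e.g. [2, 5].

[58, 1, 185, 23, 10]

(re-executing from step 2 with the substitution; state before step 2: [58])
2. PUSH 1 -> [58, 1]
3. PUSH 87 -> [58, 1, 87]
4. PUSH 98 -> [58, 1, 87, 98]
5. ADD -> [58, 1, 185]
6. PUSH 33 -> [58, 1, 185, 33]
7. PUSH -10 -> [58, 1, 185, 33, -10]
8. ADD -> [58, 1, 185, 23]
9. PUSH 10 -> [58, 1, 185, 23, 10]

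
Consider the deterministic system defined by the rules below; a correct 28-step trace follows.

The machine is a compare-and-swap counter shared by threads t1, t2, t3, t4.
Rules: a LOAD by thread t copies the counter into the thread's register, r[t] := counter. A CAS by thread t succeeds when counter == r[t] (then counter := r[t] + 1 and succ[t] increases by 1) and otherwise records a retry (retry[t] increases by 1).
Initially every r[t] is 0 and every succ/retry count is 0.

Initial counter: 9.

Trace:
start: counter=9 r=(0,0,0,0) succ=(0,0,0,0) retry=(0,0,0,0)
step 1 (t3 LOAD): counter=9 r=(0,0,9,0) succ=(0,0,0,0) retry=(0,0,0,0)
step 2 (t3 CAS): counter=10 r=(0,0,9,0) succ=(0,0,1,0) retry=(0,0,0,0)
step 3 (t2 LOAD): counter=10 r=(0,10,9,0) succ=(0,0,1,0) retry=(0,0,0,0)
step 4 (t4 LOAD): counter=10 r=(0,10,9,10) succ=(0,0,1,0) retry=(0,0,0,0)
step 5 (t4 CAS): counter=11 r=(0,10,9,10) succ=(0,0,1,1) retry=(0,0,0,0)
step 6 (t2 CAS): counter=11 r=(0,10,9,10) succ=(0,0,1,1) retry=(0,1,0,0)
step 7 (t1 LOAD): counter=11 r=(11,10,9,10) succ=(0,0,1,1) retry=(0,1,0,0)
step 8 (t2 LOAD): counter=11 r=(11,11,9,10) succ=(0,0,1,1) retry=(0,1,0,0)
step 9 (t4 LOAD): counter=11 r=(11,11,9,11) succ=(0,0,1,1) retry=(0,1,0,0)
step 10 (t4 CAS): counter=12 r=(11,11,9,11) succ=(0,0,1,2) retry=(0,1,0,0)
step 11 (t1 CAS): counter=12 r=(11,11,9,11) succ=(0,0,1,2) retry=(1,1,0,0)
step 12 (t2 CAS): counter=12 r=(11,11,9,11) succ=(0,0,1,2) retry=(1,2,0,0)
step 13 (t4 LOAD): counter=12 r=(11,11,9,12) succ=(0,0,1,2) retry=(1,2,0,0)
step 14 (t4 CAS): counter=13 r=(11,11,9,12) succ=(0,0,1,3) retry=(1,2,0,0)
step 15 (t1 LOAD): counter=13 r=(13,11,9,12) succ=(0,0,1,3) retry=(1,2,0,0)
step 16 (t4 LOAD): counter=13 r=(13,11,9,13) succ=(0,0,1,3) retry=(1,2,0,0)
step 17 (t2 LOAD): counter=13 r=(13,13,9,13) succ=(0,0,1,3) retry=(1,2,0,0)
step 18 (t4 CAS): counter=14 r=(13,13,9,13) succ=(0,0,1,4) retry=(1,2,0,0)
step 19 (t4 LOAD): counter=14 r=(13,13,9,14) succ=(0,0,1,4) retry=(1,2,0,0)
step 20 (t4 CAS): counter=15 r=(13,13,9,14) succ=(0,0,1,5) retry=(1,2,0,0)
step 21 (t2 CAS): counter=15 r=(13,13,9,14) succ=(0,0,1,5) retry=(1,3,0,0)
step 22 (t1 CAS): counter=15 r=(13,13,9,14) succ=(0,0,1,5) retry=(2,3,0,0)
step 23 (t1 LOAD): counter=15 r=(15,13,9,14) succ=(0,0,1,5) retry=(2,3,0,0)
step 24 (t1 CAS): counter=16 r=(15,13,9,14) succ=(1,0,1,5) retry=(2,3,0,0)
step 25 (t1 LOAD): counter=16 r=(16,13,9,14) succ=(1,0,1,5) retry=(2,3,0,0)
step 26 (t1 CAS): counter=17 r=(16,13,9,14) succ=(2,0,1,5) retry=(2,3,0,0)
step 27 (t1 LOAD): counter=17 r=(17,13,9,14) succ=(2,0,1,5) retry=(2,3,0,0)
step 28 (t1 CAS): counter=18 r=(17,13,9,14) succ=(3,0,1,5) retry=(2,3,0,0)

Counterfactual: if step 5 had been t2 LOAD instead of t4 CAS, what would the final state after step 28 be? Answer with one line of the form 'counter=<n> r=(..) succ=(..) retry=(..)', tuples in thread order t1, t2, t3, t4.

counter=18 r=(17,13,9,14) succ=(3,1,1,4) retry=(2,2,0,0)

(re-executing from step 5 with the substitution; state before step 5: counter=10 r=(0,10,9,10) succ=(0,0,1,0) retry=(0,0,0,0))
step 5 (t2 LOAD): counter=10 r=(0,10,9,10) succ=(0,0,1,0) retry=(0,0,0,0)
step 6 (t2 CAS): counter=11 r=(0,10,9,10) succ=(0,1,1,0) retry=(0,0,0,0)
step 7 (t1 LOAD): counter=11 r=(11,10,9,10) succ=(0,1,1,0) retry=(0,0,0,0)
step 8 (t2 LOAD): counter=11 r=(11,11,9,10) succ=(0,1,1,0) retry=(0,0,0,0)
step 9 (t4 LOAD): counter=11 r=(11,11,9,11) succ=(0,1,1,0) retry=(0,0,0,0)
step 10 (t4 CAS): counter=12 r=(11,11,9,11) succ=(0,1,1,1) retry=(0,0,0,0)
step 11 (t1 CAS): counter=12 r=(11,11,9,11) succ=(0,1,1,1) retry=(1,0,0,0)
step 12 (t2 CAS): counter=12 r=(11,11,9,11) succ=(0,1,1,1) retry=(1,1,0,0)
step 13 (t4 LOAD): counter=12 r=(11,11,9,12) succ=(0,1,1,1) retry=(1,1,0,0)
step 14 (t4 CAS): counter=13 r=(11,11,9,12) succ=(0,1,1,2) retry=(1,1,0,0)
step 15 (t1 LOAD): counter=13 r=(13,11,9,12) succ=(0,1,1,2) retry=(1,1,0,0)
step 16 (t4 LOAD): counter=13 r=(13,11,9,13) succ=(0,1,1,2) retry=(1,1,0,0)
step 17 (t2 LOAD): counter=13 r=(13,13,9,13) succ=(0,1,1,2) retry=(1,1,0,0)
step 18 (t4 CAS): counter=14 r=(13,13,9,13) succ=(0,1,1,3) retry=(1,1,0,0)
step 19 (t4 LOAD): counter=14 r=(13,13,9,14) succ=(0,1,1,3) retry=(1,1,0,0)
step 20 (t4 CAS): counter=15 r=(13,13,9,14) succ=(0,1,1,4) retry=(1,1,0,0)
step 21 (t2 CAS): counter=15 r=(13,13,9,14) succ=(0,1,1,4) retry=(1,2,0,0)
step 22 (t1 CAS): counter=15 r=(13,13,9,14) succ=(0,1,1,4) retry=(2,2,0,0)
step 23 (t1 LOAD): counter=15 r=(15,13,9,14) succ=(0,1,1,4) retry=(2,2,0,0)
step 24 (t1 CAS): counter=16 r=(15,13,9,14) succ=(1,1,1,4) retry=(2,2,0,0)
step 25 (t1 LOAD): counter=16 r=(16,13,9,14) succ=(1,1,1,4) retry=(2,2,0,0)
step 26 (t1 CAS): counter=17 r=(16,13,9,14) succ=(2,1,1,4) retry=(2,2,0,0)
step 27 (t1 LOAD): counter=17 r=(17,13,9,14) succ=(2,1,1,4) retry=(2,2,0,0)
step 28 (t1 CAS): counter=18 r=(17,13,9,14) succ=(3,1,1,4) retry=(2,2,0,0)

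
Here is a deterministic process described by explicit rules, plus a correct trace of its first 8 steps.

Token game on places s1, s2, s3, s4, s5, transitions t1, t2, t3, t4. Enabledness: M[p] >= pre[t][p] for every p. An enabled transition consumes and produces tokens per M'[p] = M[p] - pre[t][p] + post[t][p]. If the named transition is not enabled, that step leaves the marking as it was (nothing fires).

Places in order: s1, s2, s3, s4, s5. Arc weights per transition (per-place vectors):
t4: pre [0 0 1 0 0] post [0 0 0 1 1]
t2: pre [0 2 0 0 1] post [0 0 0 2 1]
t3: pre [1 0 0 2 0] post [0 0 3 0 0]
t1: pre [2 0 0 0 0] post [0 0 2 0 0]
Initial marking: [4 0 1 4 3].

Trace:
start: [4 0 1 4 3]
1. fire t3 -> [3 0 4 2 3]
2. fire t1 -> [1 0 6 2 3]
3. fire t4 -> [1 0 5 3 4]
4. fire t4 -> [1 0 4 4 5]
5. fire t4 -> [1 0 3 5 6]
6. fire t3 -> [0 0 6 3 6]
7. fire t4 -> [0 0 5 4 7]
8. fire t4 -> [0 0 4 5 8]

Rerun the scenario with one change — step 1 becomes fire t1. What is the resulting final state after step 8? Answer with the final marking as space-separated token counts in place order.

(re-executing from step 1 with the substitution; state before step 1: [4 0 1 4 3])
1. fire t1 -> [2 0 3 4 3]
2. fire t1 -> [0 0 5 4 3]
3. fire t4 -> [0 0 4 5 4]
4. fire t4 -> [0 0 3 6 5]
5. fire t4 -> [0 0 2 7 6]
6. fire t3 -> [0 0 2 7 6]
7. fire t4 -> [0 0 1 8 7]
8. fire t4 -> [0 0 0 9 8]

0 0 0 9 8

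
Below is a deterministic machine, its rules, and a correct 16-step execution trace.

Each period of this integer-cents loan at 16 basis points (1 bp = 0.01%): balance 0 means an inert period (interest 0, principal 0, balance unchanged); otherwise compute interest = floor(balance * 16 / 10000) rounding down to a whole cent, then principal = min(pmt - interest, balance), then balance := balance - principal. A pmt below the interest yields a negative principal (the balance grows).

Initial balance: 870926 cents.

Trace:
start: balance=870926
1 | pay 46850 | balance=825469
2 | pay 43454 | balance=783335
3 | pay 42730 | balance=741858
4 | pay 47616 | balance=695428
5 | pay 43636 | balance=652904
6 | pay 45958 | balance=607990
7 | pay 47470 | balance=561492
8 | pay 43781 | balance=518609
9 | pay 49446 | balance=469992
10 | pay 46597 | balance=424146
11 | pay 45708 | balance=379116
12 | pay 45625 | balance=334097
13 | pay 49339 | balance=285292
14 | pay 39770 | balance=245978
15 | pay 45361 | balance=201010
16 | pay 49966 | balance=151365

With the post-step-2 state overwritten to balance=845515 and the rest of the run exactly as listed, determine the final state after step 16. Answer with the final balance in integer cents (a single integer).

214953

state after step 2 := balance=845515
3 | pay 42730 | balance=804137
4 | pay 47616 | balance=757807
5 | pay 43636 | balance=715383
6 | pay 45958 | balance=670569
7 | pay 47470 | balance=624171
8 | pay 43781 | balance=581388
9 | pay 49446 | balance=532872
10 | pay 46597 | balance=487127
11 | pay 45708 | balance=442198
12 | pay 45625 | balance=397280
13 | pay 49339 | balance=348576
14 | pay 39770 | balance=309363
15 | pay 45361 | balance=264496
16 | pay 49966 | balance=214953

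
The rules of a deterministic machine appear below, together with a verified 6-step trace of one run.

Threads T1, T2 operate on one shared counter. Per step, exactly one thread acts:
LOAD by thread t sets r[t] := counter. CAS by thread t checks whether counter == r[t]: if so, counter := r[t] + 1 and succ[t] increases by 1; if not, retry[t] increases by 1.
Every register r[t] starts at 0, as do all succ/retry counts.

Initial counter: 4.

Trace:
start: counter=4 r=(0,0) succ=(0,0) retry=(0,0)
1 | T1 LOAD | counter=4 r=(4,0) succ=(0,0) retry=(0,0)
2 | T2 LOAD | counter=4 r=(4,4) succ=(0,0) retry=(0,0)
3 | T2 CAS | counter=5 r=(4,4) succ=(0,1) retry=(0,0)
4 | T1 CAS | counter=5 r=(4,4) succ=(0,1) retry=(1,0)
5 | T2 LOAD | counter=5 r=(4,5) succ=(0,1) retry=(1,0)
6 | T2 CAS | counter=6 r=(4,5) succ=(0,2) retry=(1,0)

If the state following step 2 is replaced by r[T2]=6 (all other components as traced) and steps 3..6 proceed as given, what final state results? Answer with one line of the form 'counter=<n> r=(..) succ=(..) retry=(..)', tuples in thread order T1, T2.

counter=6 r=(4,5) succ=(1,1) retry=(0,1)

state after step 2 := counter=4 r=(4,6) succ=(0,0) retry=(0,0)
3 | T2 CAS | counter=4 r=(4,6) succ=(0,0) retry=(0,1)
4 | T1 CAS | counter=5 r=(4,6) succ=(1,0) retry=(0,1)
5 | T2 LOAD | counter=5 r=(4,5) succ=(1,0) retry=(0,1)
6 | T2 CAS | counter=6 r=(4,5) succ=(1,1) retry=(0,1)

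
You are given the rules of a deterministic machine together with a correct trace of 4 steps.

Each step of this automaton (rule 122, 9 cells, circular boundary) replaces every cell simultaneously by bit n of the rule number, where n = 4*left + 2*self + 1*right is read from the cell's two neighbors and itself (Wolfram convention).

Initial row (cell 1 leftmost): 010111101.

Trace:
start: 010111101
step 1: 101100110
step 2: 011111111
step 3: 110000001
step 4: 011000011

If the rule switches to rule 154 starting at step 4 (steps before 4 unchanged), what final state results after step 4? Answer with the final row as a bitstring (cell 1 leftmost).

(re-executing step 4 under rule 154; state before step 4: 110000001)
step 4: 101000011

101000011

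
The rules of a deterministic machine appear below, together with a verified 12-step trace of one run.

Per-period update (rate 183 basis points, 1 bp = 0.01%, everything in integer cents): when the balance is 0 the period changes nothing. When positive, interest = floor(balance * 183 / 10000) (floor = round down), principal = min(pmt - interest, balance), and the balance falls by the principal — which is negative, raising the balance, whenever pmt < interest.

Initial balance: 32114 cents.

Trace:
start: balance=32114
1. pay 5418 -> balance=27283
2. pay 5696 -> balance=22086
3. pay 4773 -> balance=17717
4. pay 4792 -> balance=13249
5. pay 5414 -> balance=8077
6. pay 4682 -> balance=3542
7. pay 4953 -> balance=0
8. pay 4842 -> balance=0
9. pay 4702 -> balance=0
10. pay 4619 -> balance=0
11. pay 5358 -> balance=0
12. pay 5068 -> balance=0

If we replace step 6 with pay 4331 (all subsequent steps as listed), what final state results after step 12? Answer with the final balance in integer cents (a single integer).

(re-executing from step 6 with the substitution; state before step 6: balance=8077)
6. pay 4331 -> balance=3893
7. pay 4953 -> balance=0
8. pay 4842 -> balance=0
9. pay 4702 -> balance=0
10. pay 4619 -> balance=0
11. pay 5358 -> balance=0
12. pay 5068 -> balance=0

0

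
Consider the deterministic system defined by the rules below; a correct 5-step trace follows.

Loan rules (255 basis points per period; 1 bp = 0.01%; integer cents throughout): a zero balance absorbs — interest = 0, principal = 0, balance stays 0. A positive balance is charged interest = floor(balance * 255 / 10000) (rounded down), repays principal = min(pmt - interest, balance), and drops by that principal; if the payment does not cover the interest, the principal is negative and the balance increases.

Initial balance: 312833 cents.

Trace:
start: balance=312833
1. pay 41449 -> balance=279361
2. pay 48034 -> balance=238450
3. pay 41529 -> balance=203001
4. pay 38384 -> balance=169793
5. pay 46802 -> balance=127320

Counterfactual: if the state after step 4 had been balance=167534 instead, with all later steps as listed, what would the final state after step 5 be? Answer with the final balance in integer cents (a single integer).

state after step 4 := balance=167534
5. pay 46802 -> balance=125004

125004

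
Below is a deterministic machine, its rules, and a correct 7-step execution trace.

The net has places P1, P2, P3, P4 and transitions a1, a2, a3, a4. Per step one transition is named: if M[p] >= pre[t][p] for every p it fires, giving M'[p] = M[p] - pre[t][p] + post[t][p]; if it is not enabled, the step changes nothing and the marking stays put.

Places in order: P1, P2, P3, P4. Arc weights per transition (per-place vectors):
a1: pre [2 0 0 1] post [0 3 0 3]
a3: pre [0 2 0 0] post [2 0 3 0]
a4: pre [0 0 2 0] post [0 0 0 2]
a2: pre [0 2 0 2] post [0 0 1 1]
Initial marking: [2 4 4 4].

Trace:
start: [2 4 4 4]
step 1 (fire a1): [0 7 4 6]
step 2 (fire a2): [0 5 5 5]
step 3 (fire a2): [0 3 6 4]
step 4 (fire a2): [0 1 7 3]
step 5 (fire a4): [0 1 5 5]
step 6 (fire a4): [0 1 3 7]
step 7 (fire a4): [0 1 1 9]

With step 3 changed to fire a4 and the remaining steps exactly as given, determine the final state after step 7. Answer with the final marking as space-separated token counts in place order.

0 3 0 10

(re-executing from step 3 with the substitution; state before step 3: [0 5 5 5])
step 3 (fire a4): [0 5 3 7]
step 4 (fire a2): [0 3 4 6]
step 5 (fire a4): [0 3 2 8]
step 6 (fire a4): [0 3 0 10]
step 7 (fire a4): [0 3 0 10]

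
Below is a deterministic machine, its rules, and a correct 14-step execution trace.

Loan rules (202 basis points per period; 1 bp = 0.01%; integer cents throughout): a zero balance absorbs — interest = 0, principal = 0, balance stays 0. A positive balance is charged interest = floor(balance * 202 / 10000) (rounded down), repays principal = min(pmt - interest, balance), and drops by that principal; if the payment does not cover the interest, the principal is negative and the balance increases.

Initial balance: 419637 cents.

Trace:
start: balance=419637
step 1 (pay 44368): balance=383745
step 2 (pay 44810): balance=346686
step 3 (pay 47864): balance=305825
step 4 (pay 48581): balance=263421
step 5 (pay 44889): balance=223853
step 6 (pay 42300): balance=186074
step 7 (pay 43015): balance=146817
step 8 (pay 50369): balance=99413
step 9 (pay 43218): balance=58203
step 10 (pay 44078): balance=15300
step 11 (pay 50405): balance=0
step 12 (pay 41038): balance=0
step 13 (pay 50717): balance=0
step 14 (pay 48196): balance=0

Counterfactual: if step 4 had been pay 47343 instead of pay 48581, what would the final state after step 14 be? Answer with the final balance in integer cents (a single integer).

(re-executing from step 4 with the substitution; state before step 4: balance=305825)
step 4 (pay 47343): balance=264659
step 5 (pay 44889): balance=225116
step 6 (pay 42300): balance=187363
step 7 (pay 43015): balance=148132
step 8 (pay 50369): balance=100755
step 9 (pay 43218): balance=59572
step 10 (pay 44078): balance=16697
step 11 (pay 50405): balance=0
step 12 (pay 41038): balance=0
step 13 (pay 50717): balance=0
step 14 (pay 48196): balance=0

0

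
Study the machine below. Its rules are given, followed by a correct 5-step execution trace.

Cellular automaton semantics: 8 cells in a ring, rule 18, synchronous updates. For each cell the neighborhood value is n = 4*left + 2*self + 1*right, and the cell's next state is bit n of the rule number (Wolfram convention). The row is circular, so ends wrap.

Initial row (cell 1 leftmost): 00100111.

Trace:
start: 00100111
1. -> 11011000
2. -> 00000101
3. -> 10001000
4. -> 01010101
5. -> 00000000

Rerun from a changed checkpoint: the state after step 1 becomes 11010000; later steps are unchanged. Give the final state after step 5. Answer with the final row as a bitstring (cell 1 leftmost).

state after step 1 := 11010000
2. -> 00001001
3. -> 10010110
4. -> 01100000
5. -> 10010000

10010000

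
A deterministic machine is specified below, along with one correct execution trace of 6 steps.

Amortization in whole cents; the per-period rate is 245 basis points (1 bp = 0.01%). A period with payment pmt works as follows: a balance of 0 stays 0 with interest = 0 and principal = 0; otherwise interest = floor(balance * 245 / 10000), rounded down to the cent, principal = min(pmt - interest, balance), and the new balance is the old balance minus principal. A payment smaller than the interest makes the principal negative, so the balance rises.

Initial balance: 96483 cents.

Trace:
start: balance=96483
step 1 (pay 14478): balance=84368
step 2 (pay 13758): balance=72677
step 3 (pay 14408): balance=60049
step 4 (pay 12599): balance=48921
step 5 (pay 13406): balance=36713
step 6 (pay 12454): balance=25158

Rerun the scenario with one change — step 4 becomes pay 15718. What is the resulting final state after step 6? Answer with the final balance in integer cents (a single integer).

(re-executing from step 4 with the substitution; state before step 4: balance=60049)
step 4 (pay 15718): balance=45802
step 5 (pay 13406): balance=33518
step 6 (pay 12454): balance=21885

21885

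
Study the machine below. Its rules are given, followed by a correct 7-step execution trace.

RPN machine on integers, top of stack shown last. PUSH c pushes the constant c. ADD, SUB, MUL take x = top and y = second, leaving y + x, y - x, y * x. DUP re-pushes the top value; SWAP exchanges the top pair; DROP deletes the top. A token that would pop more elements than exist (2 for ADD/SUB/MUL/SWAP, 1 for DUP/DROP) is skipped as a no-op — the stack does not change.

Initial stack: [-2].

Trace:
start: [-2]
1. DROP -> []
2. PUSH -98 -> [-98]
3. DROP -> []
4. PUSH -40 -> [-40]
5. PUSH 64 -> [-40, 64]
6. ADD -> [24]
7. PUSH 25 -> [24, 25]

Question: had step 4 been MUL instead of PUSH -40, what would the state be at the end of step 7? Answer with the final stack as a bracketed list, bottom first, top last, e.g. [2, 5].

(re-executing from step 4 with the substitution; state before step 4: [])
4. MUL -> []
5. PUSH 64 -> [64]
6. ADD -> [64]
7. PUSH 25 -> [64, 25]

[64, 25]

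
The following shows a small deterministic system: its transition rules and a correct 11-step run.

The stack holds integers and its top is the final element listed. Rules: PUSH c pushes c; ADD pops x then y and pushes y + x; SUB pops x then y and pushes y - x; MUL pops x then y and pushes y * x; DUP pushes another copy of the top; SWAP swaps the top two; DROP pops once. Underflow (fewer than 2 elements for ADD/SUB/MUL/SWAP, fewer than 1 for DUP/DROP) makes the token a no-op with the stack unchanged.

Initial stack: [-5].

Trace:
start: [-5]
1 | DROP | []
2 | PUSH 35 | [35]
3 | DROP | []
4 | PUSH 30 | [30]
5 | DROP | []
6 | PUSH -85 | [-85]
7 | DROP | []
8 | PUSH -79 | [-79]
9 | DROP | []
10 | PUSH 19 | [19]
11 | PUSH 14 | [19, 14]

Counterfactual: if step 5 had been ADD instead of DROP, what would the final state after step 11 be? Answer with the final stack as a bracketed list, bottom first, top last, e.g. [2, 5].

(re-executing from step 5 with the substitution; state before step 5: [30])
5 | ADD | [30]
6 | PUSH -85 | [30, -85]
7 | DROP | [30]
8 | PUSH -79 | [30, -79]
9 | DROP | [30]
10 | PUSH 19 | [30, 19]
11 | PUSH 14 | [30, 19, 14]

[30, 19, 14]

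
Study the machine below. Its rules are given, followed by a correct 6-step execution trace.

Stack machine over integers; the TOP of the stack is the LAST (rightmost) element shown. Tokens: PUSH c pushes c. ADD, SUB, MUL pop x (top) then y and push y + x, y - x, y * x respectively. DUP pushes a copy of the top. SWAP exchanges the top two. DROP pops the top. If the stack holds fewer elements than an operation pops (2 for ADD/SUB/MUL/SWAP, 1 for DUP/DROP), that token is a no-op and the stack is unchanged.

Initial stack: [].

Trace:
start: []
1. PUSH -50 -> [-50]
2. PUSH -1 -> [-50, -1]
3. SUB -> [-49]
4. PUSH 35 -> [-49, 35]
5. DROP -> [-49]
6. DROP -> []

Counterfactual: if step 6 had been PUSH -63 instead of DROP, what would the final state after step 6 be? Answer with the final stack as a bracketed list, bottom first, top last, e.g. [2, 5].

(re-executing from step 6 with the substitution; state before step 6: [-49])
6. PUSH -63 -> [-49, -63]

[-49, -63]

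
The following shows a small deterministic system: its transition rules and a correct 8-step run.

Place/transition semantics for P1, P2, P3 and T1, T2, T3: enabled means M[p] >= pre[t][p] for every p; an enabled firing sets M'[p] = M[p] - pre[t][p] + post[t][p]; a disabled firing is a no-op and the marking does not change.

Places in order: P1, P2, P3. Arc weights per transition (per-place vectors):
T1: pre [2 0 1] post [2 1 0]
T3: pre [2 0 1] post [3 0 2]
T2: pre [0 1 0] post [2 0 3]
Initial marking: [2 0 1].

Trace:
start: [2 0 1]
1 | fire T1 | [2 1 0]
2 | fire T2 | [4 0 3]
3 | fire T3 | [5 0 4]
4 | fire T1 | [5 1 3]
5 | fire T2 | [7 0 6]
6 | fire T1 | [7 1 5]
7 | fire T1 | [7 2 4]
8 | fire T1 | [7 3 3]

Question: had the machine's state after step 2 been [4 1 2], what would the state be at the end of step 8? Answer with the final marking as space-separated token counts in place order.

state after step 2 := [4 1 2]
3 | fire T3 | [5 1 3]
4 | fire T1 | [5 2 2]
5 | fire T2 | [7 1 5]
6 | fire T1 | [7 2 4]
7 | fire T1 | [7 3 3]
8 | fire T1 | [7 4 2]

7 4 2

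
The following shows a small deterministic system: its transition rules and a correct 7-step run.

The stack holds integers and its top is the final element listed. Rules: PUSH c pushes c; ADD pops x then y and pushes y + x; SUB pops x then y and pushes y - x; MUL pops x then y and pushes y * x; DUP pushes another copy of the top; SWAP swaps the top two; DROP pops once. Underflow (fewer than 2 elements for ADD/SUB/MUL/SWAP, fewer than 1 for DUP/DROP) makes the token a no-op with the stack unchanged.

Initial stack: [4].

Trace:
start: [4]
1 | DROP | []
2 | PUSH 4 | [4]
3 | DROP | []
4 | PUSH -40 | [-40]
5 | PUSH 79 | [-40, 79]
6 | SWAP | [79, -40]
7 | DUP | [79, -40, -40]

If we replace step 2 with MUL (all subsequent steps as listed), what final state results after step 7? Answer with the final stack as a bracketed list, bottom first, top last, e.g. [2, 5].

(re-executing from step 2 with the substitution; state before step 2: [])
2 | MUL | []
3 | DROP | []
4 | PUSH -40 | [-40]
5 | PUSH 79 | [-40, 79]
6 | SWAP | [79, -40]
7 | DUP | [79, -40, -40]

[79, -40, -40]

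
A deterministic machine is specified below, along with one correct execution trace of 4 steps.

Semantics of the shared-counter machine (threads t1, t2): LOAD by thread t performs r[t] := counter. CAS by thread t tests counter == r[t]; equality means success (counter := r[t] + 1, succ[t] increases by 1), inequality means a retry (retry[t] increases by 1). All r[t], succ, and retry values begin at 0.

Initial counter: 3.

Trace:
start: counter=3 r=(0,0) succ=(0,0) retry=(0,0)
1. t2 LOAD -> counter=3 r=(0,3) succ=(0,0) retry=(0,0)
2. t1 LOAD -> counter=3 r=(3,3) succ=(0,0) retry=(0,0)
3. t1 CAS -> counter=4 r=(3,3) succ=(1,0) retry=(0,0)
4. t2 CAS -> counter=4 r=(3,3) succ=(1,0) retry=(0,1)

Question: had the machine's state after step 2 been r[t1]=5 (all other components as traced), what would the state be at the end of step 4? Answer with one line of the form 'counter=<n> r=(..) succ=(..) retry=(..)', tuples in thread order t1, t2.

state after step 2 := counter=3 r=(5,3) succ=(0,0) retry=(0,0)
3. t1 CAS -> counter=3 r=(5,3) succ=(0,0) retry=(1,0)
4. t2 CAS -> counter=4 r=(5,3) succ=(0,1) retry=(1,0)

counter=4 r=(5,3) succ=(0,1) retry=(1,0)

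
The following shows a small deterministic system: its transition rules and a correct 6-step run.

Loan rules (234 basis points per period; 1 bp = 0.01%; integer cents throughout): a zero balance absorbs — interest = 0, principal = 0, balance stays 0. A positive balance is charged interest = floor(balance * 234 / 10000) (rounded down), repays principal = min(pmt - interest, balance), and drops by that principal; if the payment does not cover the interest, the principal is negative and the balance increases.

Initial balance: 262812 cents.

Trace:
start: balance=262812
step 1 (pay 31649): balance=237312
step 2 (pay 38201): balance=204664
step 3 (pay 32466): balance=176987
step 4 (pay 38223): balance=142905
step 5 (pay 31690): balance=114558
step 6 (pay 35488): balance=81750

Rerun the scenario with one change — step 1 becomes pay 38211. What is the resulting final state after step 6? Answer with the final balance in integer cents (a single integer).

(re-executing from step 1 with the substitution; state before step 1: balance=262812)
step 1 (pay 38211): balance=230750
step 2 (pay 38201): balance=197948
step 3 (pay 32466): balance=170113
step 4 (pay 38223): balance=135870
step 5 (pay 31690): balance=107359
step 6 (pay 35488): balance=74383

74383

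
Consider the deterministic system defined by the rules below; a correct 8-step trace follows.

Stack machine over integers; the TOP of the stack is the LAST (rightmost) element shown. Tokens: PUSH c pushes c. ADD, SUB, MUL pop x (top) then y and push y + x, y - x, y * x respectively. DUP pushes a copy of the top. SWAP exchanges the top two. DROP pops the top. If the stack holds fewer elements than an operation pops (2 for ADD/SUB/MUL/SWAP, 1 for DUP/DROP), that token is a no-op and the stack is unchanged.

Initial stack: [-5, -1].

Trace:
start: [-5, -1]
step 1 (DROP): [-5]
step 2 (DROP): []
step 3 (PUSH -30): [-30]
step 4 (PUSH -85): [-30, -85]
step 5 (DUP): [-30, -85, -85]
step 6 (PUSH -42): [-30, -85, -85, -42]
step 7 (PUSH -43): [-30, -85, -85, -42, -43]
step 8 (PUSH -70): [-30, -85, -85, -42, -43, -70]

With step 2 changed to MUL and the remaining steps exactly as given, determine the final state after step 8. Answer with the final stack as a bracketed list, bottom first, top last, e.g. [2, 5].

(re-executing from step 2 with the substitution; state before step 2: [-5])
step 2 (MUL): [-5]
step 3 (PUSH -30): [-5, -30]
step 4 (PUSH -85): [-5, -30, -85]
step 5 (DUP): [-5, -30, -85, -85]
step 6 (PUSH -42): [-5, -30, -85, -85, -42]
step 7 (PUSH -43): [-5, -30, -85, -85, -42, -43]
step 8 (PUSH -70): [-5, -30, -85, -85, -42, -43, -70]

[-5, -30, -85, -85, -42, -43, -70]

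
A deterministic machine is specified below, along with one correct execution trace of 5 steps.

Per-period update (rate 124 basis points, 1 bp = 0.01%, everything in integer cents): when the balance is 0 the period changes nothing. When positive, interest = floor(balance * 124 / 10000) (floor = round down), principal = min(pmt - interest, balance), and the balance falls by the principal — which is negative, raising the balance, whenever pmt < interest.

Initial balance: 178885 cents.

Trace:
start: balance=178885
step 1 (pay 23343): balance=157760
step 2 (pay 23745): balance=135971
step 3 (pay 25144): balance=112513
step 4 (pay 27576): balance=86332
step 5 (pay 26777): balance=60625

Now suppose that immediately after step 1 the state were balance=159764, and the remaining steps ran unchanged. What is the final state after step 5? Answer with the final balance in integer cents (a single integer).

state after step 1 := balance=159764
step 2 (pay 23745): balance=138000
step 3 (pay 25144): balance=114567
step 4 (pay 27576): balance=88411
step 5 (pay 26777): balance=62730

62730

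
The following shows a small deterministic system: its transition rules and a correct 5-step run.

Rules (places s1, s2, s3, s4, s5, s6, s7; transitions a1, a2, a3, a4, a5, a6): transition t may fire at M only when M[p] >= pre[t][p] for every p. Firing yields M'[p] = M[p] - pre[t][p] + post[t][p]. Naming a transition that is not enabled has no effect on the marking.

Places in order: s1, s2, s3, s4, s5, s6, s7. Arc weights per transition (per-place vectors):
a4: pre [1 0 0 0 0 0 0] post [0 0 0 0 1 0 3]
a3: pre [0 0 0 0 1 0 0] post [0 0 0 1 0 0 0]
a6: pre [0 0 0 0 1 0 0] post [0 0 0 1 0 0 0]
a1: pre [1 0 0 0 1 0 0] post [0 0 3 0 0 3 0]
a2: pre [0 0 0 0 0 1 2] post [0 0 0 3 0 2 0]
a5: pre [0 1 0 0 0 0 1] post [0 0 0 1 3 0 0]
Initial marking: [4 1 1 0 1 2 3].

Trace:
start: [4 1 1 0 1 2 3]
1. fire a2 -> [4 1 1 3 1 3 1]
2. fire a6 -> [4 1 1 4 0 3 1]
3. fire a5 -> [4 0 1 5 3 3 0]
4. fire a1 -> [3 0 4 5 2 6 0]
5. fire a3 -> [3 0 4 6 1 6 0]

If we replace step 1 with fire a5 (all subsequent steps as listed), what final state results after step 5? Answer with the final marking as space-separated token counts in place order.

3 0 4 3 1 5 2

(re-executing from step 1 with the substitution; state before step 1: [4 1 1 0 1 2 3])
1. fire a5 -> [4 0 1 1 4 2 2]
2. fire a6 -> [4 0 1 2 3 2 2]
3. fire a5 -> [4 0 1 2 3 2 2]
4. fire a1 -> [3 0 4 2 2 5 2]
5. fire a3 -> [3 0 4 3 1 5 2]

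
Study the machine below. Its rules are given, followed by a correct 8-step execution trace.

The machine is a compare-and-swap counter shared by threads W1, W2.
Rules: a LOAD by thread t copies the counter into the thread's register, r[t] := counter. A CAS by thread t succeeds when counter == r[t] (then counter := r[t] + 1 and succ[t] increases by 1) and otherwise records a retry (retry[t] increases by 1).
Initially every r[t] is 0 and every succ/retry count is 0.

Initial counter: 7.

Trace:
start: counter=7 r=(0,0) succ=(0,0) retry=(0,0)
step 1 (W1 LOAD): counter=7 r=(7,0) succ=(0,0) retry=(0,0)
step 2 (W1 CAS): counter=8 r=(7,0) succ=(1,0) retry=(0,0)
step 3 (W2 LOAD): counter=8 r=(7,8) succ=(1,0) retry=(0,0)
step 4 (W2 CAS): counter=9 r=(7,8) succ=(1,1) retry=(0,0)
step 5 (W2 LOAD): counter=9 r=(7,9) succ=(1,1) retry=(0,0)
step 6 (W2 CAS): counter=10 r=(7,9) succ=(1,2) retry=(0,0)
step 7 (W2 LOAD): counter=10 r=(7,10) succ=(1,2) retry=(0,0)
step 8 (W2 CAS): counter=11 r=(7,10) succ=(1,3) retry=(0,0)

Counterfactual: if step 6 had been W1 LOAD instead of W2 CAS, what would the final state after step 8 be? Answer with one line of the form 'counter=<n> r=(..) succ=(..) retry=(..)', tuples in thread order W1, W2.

(re-executing from step 6 with the substitution; state before step 6: counter=9 r=(7,9) succ=(1,1) retry=(0,0))
step 6 (W1 LOAD): counter=9 r=(9,9) succ=(1,1) retry=(0,0)
step 7 (W2 LOAD): counter=9 r=(9,9) succ=(1,1) retry=(0,0)
step 8 (W2 CAS): counter=10 r=(9,9) succ=(1,2) retry=(0,0)

counter=10 r=(9,9) succ=(1,2) retry=(0,0)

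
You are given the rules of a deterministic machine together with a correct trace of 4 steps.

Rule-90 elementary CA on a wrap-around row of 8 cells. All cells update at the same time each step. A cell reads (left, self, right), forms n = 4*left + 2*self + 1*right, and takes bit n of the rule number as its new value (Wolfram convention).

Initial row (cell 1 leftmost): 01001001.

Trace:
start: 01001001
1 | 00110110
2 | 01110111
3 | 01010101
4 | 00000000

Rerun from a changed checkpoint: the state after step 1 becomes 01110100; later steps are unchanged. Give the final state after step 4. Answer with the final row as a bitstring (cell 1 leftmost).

state after step 1 := 01110100
2 | 11010010
3 | 11001100
4 | 11111111

11111111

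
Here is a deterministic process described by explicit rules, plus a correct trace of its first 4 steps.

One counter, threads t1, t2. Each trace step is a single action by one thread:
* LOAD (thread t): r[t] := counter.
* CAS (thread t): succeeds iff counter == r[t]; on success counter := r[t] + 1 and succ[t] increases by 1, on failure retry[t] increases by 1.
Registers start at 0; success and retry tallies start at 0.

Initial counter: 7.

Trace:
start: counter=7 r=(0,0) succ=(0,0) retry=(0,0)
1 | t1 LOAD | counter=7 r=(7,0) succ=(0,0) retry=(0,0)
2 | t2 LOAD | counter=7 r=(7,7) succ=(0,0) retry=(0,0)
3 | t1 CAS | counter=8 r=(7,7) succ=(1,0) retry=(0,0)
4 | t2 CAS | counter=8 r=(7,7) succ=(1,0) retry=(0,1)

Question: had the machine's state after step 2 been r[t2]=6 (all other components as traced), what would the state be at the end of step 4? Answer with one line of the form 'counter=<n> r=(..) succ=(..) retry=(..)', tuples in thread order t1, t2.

state after step 2 := counter=7 r=(7,6) succ=(0,0) retry=(0,0)
3 | t1 CAS | counter=8 r=(7,6) succ=(1,0) retry=(0,0)
4 | t2 CAS | counter=8 r=(7,6) succ=(1,0) retry=(0,1)

counter=8 r=(7,6) succ=(1,0) retry=(0,1)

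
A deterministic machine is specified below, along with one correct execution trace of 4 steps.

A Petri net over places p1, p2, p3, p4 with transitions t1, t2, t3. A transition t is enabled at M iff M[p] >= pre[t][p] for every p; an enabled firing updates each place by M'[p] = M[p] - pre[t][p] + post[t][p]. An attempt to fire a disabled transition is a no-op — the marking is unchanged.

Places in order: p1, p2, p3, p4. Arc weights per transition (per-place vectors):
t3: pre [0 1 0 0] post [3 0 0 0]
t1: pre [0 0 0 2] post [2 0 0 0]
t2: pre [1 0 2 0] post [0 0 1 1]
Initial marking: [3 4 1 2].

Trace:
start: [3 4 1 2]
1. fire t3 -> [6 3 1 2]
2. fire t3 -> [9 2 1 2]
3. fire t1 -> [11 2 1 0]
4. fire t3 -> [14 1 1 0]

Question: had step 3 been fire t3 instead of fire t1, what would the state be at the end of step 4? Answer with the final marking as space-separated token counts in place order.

15 0 1 2

(re-executing from step 3 with the substitution; state before step 3: [9 2 1 2])
3. fire t3 -> [12 1 1 2]
4. fire t3 -> [15 0 1 2]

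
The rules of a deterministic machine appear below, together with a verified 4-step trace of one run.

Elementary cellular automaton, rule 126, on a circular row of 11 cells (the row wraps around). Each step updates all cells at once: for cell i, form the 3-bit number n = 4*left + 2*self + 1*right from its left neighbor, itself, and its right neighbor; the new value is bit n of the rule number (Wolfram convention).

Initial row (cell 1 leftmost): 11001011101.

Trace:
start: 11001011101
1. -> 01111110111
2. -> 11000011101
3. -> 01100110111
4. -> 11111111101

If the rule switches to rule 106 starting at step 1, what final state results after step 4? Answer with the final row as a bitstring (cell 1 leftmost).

(re-executing steps 1..4 under rule 106; state before step 1: 11001011101)
1. -> 01010110111
2. -> 10101111101
3. -> 11011000111
4. -> 01111001100

01111001100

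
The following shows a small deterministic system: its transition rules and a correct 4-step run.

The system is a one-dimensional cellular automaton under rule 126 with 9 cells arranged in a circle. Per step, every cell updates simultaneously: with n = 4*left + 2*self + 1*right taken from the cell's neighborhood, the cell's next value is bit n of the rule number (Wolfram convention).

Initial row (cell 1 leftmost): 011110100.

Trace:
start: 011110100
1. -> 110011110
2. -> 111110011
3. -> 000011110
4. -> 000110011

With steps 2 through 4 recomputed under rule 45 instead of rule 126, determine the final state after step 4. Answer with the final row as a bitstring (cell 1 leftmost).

001111111

(re-executing steps 2..4 under rule 45; state before step 2: 110011110)
2. -> 100010001
3. -> 001010101
4. -> 001111111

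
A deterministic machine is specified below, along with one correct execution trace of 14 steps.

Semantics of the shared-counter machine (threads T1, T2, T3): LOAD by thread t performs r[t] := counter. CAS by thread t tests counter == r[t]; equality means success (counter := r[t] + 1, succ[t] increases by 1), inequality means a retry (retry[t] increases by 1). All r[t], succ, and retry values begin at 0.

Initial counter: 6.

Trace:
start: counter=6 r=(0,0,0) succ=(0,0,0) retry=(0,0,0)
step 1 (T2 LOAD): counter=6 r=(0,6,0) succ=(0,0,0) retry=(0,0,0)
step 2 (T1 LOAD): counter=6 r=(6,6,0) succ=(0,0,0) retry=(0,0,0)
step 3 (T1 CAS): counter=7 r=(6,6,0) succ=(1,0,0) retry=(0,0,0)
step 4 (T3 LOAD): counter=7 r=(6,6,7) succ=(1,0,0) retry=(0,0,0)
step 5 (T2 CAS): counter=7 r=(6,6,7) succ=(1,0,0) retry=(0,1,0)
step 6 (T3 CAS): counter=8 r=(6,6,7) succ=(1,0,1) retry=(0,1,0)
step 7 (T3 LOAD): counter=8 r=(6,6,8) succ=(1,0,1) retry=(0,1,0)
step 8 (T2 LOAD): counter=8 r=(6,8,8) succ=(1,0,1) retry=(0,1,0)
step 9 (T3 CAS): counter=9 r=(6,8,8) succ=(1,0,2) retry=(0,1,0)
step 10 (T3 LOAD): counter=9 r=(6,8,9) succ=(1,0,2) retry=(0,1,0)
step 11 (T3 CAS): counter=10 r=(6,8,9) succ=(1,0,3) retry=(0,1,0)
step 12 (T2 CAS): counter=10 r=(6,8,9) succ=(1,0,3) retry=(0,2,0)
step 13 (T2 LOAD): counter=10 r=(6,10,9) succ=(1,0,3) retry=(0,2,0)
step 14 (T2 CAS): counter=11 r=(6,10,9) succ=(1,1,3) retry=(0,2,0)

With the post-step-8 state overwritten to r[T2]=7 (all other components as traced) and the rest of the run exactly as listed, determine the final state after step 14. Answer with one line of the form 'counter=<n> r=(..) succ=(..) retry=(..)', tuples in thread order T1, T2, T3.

state after step 8 := counter=8 r=(6,7,8) succ=(1,0,1) retry=(0,1,0)
step 9 (T3 CAS): counter=9 r=(6,7,8) succ=(1,0,2) retry=(0,1,0)
step 10 (T3 LOAD): counter=9 r=(6,7,9) succ=(1,0,2) retry=(0,1,0)
step 11 (T3 CAS): counter=10 r=(6,7,9) succ=(1,0,3) retry=(0,1,0)
step 12 (T2 CAS): counter=10 r=(6,7,9) succ=(1,0,3) retry=(0,2,0)
step 13 (T2 LOAD): counter=10 r=(6,10,9) succ=(1,0,3) retry=(0,2,0)
step 14 (T2 CAS): counter=11 r=(6,10,9) succ=(1,1,3) retry=(0,2,0)

counter=11 r=(6,10,9) succ=(1,1,3) retry=(0,2,0)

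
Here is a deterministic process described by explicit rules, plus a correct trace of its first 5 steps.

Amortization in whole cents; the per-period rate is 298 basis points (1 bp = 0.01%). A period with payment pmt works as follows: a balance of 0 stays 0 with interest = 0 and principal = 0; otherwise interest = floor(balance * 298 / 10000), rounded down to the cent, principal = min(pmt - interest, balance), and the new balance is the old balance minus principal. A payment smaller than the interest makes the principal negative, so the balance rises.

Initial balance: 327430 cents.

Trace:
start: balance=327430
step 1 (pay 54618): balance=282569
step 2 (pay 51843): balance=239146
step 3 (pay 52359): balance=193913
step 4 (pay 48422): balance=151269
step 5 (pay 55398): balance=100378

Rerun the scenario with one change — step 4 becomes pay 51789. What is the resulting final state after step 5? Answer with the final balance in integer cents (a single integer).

96911

(re-executing from step 4 with the substitution; state before step 4: balance=193913)
step 4 (pay 51789): balance=147902
step 5 (pay 55398): balance=96911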